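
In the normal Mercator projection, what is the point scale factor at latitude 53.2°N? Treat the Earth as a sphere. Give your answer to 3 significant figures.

The Mercator projection is conformal; its linear scale factor is the same in every direction and equals sec φ = 1/cos φ.
k = 1/cos 53.2° = 1/0.5990 = 1.669.

1.67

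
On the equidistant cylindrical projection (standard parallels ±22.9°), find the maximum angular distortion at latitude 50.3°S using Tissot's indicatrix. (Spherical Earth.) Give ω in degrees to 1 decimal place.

20.9°

The equidistant cylindrical projection with φ₀ = 22.9° has h = 1 (meridians true) and k = cos φ₀ / cos φ along parallels.
At 50.3°: h = 1.000, k = 1.442; principal scales a = 1.442, b = 1.000.
sin(ω/2) = (a − b)/(a + b) = 0.4421/2.442 = 0.1810, so ω = 2 arcsin(0.1810) ≈ 20.9°.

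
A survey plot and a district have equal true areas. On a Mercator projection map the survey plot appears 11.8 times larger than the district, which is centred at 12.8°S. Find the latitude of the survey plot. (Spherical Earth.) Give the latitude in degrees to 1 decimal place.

73.5°

For equal true areas on Mercator, apparent areas scale as sec²φ, so the ratio is cos²φ₂ / cos²φ₁.
cos²φ₂ / cos²φ₁ = 11.8  ⇒  cos φ₁ = cos 12.8° / √11.8 = 0.9751/3.435 = 0.2839.
φ₁ = arccos(0.2839) ≈ 73.5°.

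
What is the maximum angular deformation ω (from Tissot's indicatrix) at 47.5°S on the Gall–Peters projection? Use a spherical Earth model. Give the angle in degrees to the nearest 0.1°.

5.2°

The Gall–Peters projection is cylindrical equal-area with φ₀ = 45°. For cylindrical equal-area with standard parallel φ₀, h = cos φ / cos φ₀ and k = cos φ₀ / cos φ, so h·k = 1.
At 47.5°: h = 0.9554, k = 1.047; principal scales a = 1.047, b = 0.9554.
sin(ω/2) = (a − b)/(a + b) = 0.09122/2.002 = 0.04556, so ω = 2 arcsin(0.04556) ≈ 5.2°.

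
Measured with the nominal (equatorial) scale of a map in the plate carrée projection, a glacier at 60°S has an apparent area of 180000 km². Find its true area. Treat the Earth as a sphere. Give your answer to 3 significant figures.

Plate carrée maps x = Rλ, y = Rφ. The meridian scale is h = 1 and the parallel scale is k = 1/cos φ = sec φ.
Areal scale = h·k = 1 × sec φ; at 60°, h = 1.000, k = 2.000, so h·k = 2.000.
True area = apparent / (areal scale) = 180000 / 2.000 ≈ 90000 km².

90000 km²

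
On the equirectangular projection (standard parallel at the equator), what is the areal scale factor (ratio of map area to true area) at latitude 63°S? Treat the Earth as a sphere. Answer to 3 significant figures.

Plate carrée maps x = Rλ, y = Rφ. The meridian scale is h = 1 and the parallel scale is k = 1/cos φ = sec φ.
Areal scale = h·k = 1 × sec φ; at 63°, h = 1.000, k = 2.203, so h·k = 2.203.

2.20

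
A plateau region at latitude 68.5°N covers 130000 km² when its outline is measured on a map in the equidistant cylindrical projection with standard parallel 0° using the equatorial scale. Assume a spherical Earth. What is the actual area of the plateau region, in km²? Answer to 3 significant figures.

47600 km²

In the plate carrée (x = Rλ, y = Rφ), meridians are true-scale (h = 1) and parallels are stretched by k = sec φ.
Areal scale = h·k = 1 × sec φ; at 68.5°, h = 1.000, k = 2.729, so h·k = 2.729.
True area = apparent / (areal scale) = 130000 / 2.729 ≈ 47600 km².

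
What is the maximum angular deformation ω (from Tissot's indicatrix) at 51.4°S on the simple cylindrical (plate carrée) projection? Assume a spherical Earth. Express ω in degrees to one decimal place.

Plate carrée maps x = Rλ, y = Rφ. The meridian scale is h = 1 and the parallel scale is k = 1/cos φ = sec φ.
At 51.4°: h = 1.000, k = 1.603; principal scales a = 1.603, b = 1.000.
sin(ω/2) = (a − b)/(a + b) = 0.6029/2.603 = 0.2316, so ω = 2 arcsin(0.2316) ≈ 26.8°.

26.8°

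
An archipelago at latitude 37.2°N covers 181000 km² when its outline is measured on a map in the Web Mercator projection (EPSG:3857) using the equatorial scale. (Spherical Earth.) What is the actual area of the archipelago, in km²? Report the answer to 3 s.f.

The Mercator projection is conformal; its linear scale factor is the same in every direction and equals sec φ = 1/cos φ.
Areal scale = k² = sec²φ = 1/cos²(37.2°) = 1/0.7965² = 1.576.
True area = apparent / (areal scale) = 181000 / 1.576 ≈ 115000 km².

115000 km²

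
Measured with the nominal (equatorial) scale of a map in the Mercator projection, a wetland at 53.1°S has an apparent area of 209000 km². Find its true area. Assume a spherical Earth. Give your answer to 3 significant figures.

The Mercator projection is conformal; its linear scale factor is the same in every direction and equals sec φ = 1/cos φ.
Areal scale = k² = sec²φ = 1/cos²(53.1°) = 1/0.6004² = 2.774.
True area = apparent / (areal scale) = 209000 / 2.774 ≈ 75300 km².

75300 km²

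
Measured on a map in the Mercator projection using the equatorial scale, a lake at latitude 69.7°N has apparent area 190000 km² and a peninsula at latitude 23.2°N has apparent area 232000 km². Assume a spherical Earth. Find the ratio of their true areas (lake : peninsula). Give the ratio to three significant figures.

0.117

On Mercator the areal scale is sec²φ, so true area = apparent × cos²φ.
True area of lake: 190000 × cos²(69.7°) = 190000 × 0.1204 = 22870 km².
True area of peninsula: 232000 × cos²(23.2°) = 232000 × 0.8448 = 196000 km².
Ratio = 22870 / 196000 ≈ 0.117.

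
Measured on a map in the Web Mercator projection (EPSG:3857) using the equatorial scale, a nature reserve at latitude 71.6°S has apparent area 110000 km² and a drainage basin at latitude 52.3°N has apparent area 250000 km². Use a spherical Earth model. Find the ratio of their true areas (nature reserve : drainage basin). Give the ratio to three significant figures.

On Mercator the areal scale is sec²φ, so true area = apparent × cos²φ.
True area of nature reserve: 110000 × cos²(71.6°) = 110000 × 0.09963 = 10960 km².
True area of drainage basin: 250000 × cos²(52.3°) = 250000 × 0.3740 = 93490 km².
Ratio = 10960 / 93490 ≈ 0.117.

0.117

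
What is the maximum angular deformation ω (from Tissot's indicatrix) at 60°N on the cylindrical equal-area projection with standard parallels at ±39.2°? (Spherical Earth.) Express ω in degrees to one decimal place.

48.7°

A cylindrical equal-area projection with standard parallel φ₀ has meridian scale h = cos φ / cos φ₀ and parallel scale k = cos φ₀ / cos φ (so areas are preserved, h·k = 1).
At 60°: h = 0.6452, k = 1.550; principal scales a = 1.550, b = 0.6452.
sin(ω/2) = (a − b)/(a + b) = 0.9047/2.195 = 0.4121, so ω = 2 arcsin(0.4121) ≈ 48.7°.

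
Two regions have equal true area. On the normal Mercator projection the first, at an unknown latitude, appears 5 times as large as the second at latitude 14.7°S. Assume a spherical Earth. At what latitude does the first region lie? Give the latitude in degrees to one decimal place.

For equal true areas on Mercator, apparent areas scale as sec²φ, so the ratio is cos²φ₂ / cos²φ₁.
cos²φ₂ / cos²φ₁ = 5  ⇒  cos φ₁ = cos 14.7° / √5 = 0.9673/2.236 = 0.4326.
φ₁ = arccos(0.4326) ≈ 64.4°.

64.4°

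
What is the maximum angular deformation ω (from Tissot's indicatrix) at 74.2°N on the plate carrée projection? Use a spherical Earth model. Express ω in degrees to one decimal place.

69.8°

Plate carrée maps x = Rλ, y = Rφ. The meridian scale is h = 1 and the parallel scale is k = 1/cos φ = sec φ.
At 74.2°: h = 1.000, k = 3.673; principal scales a = 3.673, b = 1.000.
sin(ω/2) = (a − b)/(a + b) = 2.673/4.673 = 0.5720, so ω = 2 arcsin(0.5720) ≈ 69.8°.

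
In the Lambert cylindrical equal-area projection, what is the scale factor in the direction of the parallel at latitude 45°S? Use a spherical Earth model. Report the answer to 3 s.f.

1.41

The Lambert cylindrical equal-area projection is the cylindrical equal-area projection with its standard parallel at the equator (φ₀ = 0). Cylindrical equal-area (φ₀ = 0°): h = cos φ / cos 0° along meridians, k = cos 0° / cos φ along parallels; h·k = 1.
k = cos 0° / cos 45° = 1.000/0.7071 = 1.414.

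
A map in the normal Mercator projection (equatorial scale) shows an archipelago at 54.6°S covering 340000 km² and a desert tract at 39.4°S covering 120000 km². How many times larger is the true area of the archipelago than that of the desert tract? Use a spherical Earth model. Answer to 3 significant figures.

Mercator's areal exaggeration is sec²φ; hence true area = (apparent area) · cos²φ.
True area of archipelago: 340000 × cos²(54.6°) = 340000 × 0.3356 = 114100 km².
True area of desert tract: 120000 × cos²(39.4°) = 120000 × 0.5971 = 71650 km².
Ratio = 114100 / 71650 ≈ 1.59.

1.59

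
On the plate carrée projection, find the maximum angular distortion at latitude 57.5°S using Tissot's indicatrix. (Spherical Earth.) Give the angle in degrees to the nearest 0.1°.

For the equirectangular projection with φ₀ = 0 (plate carrée), h = 1 along meridians and k = sec φ along parallels.
At 57.5°: h = 1.000, k = 1.861; principal scales a = 1.861, b = 1.000.
sin(ω/2) = (a − b)/(a + b) = 0.8612/2.861 = 0.3010, so ω = 2 arcsin(0.3010) ≈ 35.0°.

35.0°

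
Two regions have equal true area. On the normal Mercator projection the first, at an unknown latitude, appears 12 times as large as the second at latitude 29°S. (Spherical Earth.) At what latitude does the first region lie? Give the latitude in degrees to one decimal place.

75.4°

On Mercator, (apparent₁)/(apparent₂) = sec²φ₁ / sec²φ₂ when true areas are equal.
cos²φ₂ / cos²φ₁ = 12  ⇒  cos φ₁ = cos 29° / √12 = 0.8746/3.464 = 0.2525.
φ₁ = arccos(0.2525) ≈ 75.4°.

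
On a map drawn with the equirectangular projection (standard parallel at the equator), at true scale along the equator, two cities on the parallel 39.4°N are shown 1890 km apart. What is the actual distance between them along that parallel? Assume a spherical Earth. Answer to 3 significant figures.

1460 km

For the equirectangular projection with φ₀ = 0 (plate carrée), h = 1 along meridians and k = sec φ along parallels.
Along the parallel at 39.4°, map distances are exaggerated by k = sec 39.4° = 1.294.
True distance = 1890 / 1.294 = 1890 × cos 39.4° ≈ 1460 km.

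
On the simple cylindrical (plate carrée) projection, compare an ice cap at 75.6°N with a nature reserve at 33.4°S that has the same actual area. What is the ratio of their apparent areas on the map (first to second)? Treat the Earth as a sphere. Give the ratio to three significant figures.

3.36

For the equirectangular projection with φ₀ = 0 (plate carrée), h = 1 along meridians and k = sec φ along parallels.
Areal scale at 75.6°: h·k = 1.000 × 4.021 = 4.021.
Areal scale at 33.4°: h·k = 1.000 × 1.198 = 1.198.
Ratio = 4.021/1.198 ≈ 3.36.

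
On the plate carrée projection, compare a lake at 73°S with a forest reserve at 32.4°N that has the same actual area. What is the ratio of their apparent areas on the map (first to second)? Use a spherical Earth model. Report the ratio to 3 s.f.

2.89

In the plate carrée (x = Rλ, y = Rφ), meridians are true-scale (h = 1) and parallels are stretched by k = sec φ.
Areal scale at 73°: h·k = 1.000 × 3.420 = 3.420.
Areal scale at 32.4°: h·k = 1.000 × 1.184 = 1.184.
Ratio = 3.420/1.184 ≈ 2.89.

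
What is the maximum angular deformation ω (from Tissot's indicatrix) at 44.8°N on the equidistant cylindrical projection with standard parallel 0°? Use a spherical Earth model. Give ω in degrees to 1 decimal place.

For the equirectangular projection with φ₀ = 0 (plate carrée), h = 1 along meridians and k = sec φ along parallels.
At 44.8°: h = 1.000, k = 1.409; principal scales a = 1.409, b = 1.000.
sin(ω/2) = (a − b)/(a + b) = 0.4093/2.409 = 0.1699, so ω = 2 arcsin(0.1699) ≈ 19.6°.

19.6°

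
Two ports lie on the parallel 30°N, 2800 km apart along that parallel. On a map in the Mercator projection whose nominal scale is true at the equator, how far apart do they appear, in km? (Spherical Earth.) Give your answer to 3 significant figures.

For Mercator, h = k = sec φ (a conformal cylindrical projection has a single point scale, 1/cos φ).
Along the parallel, k = sec 30° = 1/0.8660 = 1.155.
Map distance = 2800 × 1.155 ≈ 3230 km.

3230 km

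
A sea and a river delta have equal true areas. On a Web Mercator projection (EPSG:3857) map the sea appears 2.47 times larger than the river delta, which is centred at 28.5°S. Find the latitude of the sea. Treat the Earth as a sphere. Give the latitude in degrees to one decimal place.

Mercator areal scale is sec²φ, so apparent-area ratio = sec²φ₁ / sec²φ₂ = cos²φ₂ / cos²φ₁.
cos²φ₂ / cos²φ₁ = 2.47  ⇒  cos φ₁ = cos 28.5° / √2.47 = 0.8788/1.572 = 0.5592.
φ₁ = arccos(0.5592) ≈ 56.0°.

56.0°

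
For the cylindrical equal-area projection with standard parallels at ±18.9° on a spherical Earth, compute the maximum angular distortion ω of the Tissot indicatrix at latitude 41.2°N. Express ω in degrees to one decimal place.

A cylindrical equal-area projection with standard parallel φ₀ has meridian scale h = cos φ / cos φ₀ and parallel scale k = cos φ₀ / cos φ (so areas are preserved, h·k = 1).
At 41.2°: h = 0.7953, k = 1.257; principal scales a = 1.257, b = 0.7953.
sin(ω/2) = (a − b)/(a + b) = 0.4621/2.053 = 0.2251, so ω = 2 arcsin(0.2251) ≈ 26.0°.

26.0°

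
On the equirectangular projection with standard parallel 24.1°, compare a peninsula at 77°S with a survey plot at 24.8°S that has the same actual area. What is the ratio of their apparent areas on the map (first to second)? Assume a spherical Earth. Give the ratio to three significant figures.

With standard parallel φ₀ = 24.1°, the equirectangular projection gives x = Rλ cos φ₀, y = Rφ, so h = 1 and k = cos 24.1° / cos φ.
Areal scale at 77°: h·k = 1.000 × 4.058 = 4.058.
Areal scale at 24.8°: h·k = 1.000 × 1.006 = 1.006.
Ratio = 4.058/1.006 ≈ 4.04.

4.04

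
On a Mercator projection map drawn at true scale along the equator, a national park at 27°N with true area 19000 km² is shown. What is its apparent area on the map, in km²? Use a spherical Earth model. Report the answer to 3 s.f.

For Mercator, h = k = sec φ (a conformal cylindrical projection has a single point scale, 1/cos φ).
Areal scale = k² = sec²φ = 1/cos²(27°) = 1/0.8910² = 1.260.
Apparent area = 19000 × 1.260 ≈ 23900 km².

23900 km²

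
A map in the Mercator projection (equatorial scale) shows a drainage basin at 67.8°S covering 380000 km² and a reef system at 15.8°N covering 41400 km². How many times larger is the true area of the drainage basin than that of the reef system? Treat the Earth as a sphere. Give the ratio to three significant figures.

1.42

Mercator's areal exaggeration is sec²φ; hence true area = (apparent area) · cos²φ.
True area of drainage basin: 380000 × cos²(67.8°) = 380000 × 0.1428 = 54250 km².
True area of reef system: 41400 × cos²(15.8°) = 41400 × 0.9259 = 38330 km².
Ratio = 54250 / 38330 ≈ 1.42.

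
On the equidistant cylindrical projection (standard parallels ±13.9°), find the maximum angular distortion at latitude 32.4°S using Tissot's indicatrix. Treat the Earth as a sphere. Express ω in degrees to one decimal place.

8.0°

With standard parallel φ₀ = 13.9°, the equirectangular projection gives x = Rλ cos φ₀, y = Rφ, so h = 1 and k = cos 13.9° / cos φ.
At 32.4°: h = 1.000, k = 1.150; principal scales a = 1.150, b = 1.000.
sin(ω/2) = (a − b)/(a + b) = 0.1497/2.150 = 0.06963, so ω = 2 arcsin(0.06963) ≈ 8.0°.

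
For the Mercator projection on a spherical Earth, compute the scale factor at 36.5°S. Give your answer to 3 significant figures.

1.24

The Mercator projection is conformal; its linear scale factor is the same in every direction and equals sec φ = 1/cos φ.
k = 1/cos 36.5° = 1/0.8039 = 1.244.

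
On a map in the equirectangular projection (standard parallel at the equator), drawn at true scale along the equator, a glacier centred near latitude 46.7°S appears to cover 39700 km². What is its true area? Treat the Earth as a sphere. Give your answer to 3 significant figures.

27200 km²

In the plate carrée (x = Rλ, y = Rφ), meridians are true-scale (h = 1) and parallels are stretched by k = sec φ.
Areal scale = h·k = 1 × sec φ; at 46.7°, h = 1.000, k = 1.458, so h·k = 1.458.
True area = apparent / (areal scale) = 39700 / 1.458 ≈ 27200 km².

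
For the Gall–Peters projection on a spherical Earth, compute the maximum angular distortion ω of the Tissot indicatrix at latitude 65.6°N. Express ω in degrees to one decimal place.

The Gall–Peters projection is cylindrical equal-area with φ₀ = 45°. A cylindrical equal-area projection with standard parallel φ₀ has meridian scale h = cos φ / cos φ₀ and parallel scale k = cos φ₀ / cos φ (so areas are preserved, h·k = 1).
At 65.6°: h = 0.5842, k = 1.712; principal scales a = 1.712, b = 0.5842.
sin(ω/2) = (a − b)/(a + b) = 1.127/2.296 = 0.4911, so ω = 2 arcsin(0.4911) ≈ 58.8°.

58.8°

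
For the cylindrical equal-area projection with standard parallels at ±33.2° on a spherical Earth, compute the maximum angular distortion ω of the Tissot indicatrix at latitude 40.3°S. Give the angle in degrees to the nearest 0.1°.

10.6°

For cylindrical equal-area with standard parallel φ₀, h = cos φ / cos φ₀ and k = cos φ₀ / cos φ, so h·k = 1.
At 40.3°: h = 0.9114, k = 1.097; principal scales a = 1.097, b = 0.9114.
sin(ω/2) = (a − b)/(a + b) = 0.1857/2.009 = 0.09245, so ω = 2 arcsin(0.09245) ≈ 10.6°.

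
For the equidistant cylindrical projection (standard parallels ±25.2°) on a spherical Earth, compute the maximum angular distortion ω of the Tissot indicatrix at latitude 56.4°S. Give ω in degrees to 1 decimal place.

In the equirectangular projection with standard parallel φ₀ = 25.2° (x = Rλ cos φ₀, y = Rφ), meridians are true-scale (h = 1) and the parallel scale is k = cos φ₀ / cos φ.
At 56.4°: h = 1.000, k = 1.635; principal scales a = 1.635, b = 1.000.
sin(ω/2) = (a − b)/(a + b) = 0.6351/2.635 = 0.2410, so ω = 2 arcsin(0.2410) ≈ 27.9°.

27.9°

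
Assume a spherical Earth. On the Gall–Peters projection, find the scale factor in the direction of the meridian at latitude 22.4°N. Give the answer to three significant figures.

1.31

Gall–Peters is a cylindrical equal-area projection with standard parallels at ±45°. Cylindrical equal-area (φ₀ = 45°): h = cos φ / cos 45° along meridians, k = cos 45° / cos φ along parallels; h·k = 1.
h = cos 22.4° / cos 45° = 0.9245/0.7071 = 1.308.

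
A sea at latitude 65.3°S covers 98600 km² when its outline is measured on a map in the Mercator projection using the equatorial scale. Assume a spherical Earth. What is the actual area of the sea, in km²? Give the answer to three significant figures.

17200 km²

For Mercator, h = k = sec φ (a conformal cylindrical projection has a single point scale, 1/cos φ).
Areal scale = k² = sec²φ = 1/cos²(65.3°) = 1/0.4179² = 5.727.
True area = apparent / (areal scale) = 98600 / 5.727 ≈ 17200 km².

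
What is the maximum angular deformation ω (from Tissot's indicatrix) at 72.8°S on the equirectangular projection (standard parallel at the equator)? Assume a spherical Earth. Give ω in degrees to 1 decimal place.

65.9°

Plate carrée maps x = Rλ, y = Rφ. The meridian scale is h = 1 and the parallel scale is k = 1/cos φ = sec φ.
At 72.8°: h = 1.000, k = 3.382; principal scales a = 3.382, b = 1.000.
sin(ω/2) = (a − b)/(a + b) = 2.382/4.382 = 0.5436, so ω = 2 arcsin(0.5436) ≈ 65.9°.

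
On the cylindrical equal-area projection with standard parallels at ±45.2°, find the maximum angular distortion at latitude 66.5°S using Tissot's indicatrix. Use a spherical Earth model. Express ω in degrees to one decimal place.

A cylindrical equal-area projection with standard parallel φ₀ has meridian scale h = cos φ / cos φ₀ and parallel scale k = cos φ₀ / cos φ (so areas are preserved, h·k = 1).
At 66.5°: h = 0.5659, k = 1.767; principal scales a = 1.767, b = 0.5659.
sin(ω/2) = (a − b)/(a + b) = 1.201/2.333 = 0.5149, so ω = 2 arcsin(0.5149) ≈ 62.0°.

62.0°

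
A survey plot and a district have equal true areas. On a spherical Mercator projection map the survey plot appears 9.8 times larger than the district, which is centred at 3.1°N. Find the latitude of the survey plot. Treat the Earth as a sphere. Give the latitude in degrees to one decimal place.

71.4°

For equal true areas on Mercator, apparent areas scale as sec²φ, so the ratio is cos²φ₂ / cos²φ₁.
cos²φ₂ / cos²φ₁ = 9.8  ⇒  cos φ₁ = cos 3.1° / √9.8 = 0.9985/3.130 = 0.3190.
φ₁ = arccos(0.3190) ≈ 71.4°.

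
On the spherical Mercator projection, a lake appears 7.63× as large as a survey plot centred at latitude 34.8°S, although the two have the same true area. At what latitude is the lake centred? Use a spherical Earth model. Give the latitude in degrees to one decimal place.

72.7°

Mercator areal scale is sec²φ, so apparent-area ratio = sec²φ₁ / sec²φ₂ = cos²φ₂ / cos²φ₁.
cos²φ₂ / cos²φ₁ = 7.63  ⇒  cos φ₁ = cos 34.8° / √7.63 = 0.8211/2.762 = 0.2973.
φ₁ = arccos(0.2973) ≈ 72.7°.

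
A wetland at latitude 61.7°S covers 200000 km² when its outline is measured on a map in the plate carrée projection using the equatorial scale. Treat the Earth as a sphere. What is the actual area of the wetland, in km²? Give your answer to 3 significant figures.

Plate carrée maps x = Rλ, y = Rφ. The meridian scale is h = 1 and the parallel scale is k = 1/cos φ = sec φ.
Areal scale = h·k = 1 × sec φ; at 61.7°, h = 1.000, k = 2.109, so h·k = 2.109.
True area = apparent / (areal scale) = 200000 / 2.109 ≈ 94800 km².

94800 km²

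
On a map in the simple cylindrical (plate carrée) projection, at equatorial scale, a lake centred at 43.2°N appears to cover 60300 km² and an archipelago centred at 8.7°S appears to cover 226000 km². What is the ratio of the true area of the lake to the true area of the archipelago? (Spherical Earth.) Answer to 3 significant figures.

0.197

On the plate carrée, areal scale = h·k = 1 × sec φ, so true area = apparent × cos φ.
True area of lake: 60300 × cos(43.2°) = 60300 × 0.7290 = 43960 km².
True area of archipelago: 226000 × cos(8.7°) = 226000 × 0.9885 = 223400 km².
Ratio = 43960 / 223400 ≈ 0.197.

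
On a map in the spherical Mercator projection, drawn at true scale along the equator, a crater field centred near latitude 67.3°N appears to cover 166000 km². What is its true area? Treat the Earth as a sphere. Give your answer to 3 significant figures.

24700 km²

The Mercator projection is conformal; its linear scale factor is the same in every direction and equals sec φ = 1/cos φ.
Areal scale = k² = sec²φ = 1/cos²(67.3°) = 1/0.3859² = 6.715.
True area = apparent / (areal scale) = 166000 / 6.715 ≈ 24700 km².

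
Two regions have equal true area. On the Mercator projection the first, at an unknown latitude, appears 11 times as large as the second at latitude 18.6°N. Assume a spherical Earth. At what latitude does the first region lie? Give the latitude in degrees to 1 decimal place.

On Mercator, (apparent₁)/(apparent₂) = sec²φ₁ / sec²φ₂ when true areas are equal.
cos²φ₂ / cos²φ₁ = 11  ⇒  cos φ₁ = cos 18.6° / √11 = 0.9478/3.317 = 0.2858.
φ₁ = arccos(0.2858) ≈ 73.4°.

73.4°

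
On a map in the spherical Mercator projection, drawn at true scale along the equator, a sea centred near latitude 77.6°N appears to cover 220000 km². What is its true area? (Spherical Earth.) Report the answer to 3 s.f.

The Mercator projection is conformal; its linear scale factor is the same in every direction and equals sec φ = 1/cos φ.
Areal scale = k² = sec²φ = 1/cos²(77.6°) = 1/0.2147² = 21.69.
True area = apparent / (areal scale) = 220000 / 21.69 ≈ 10100 km².

10100 km²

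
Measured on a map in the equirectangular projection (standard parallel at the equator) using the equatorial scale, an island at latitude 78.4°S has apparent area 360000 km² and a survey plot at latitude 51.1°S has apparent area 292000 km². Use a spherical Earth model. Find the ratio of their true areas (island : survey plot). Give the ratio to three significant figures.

On the plate carrée, areal scale = h·k = 1 × sec φ, so true area = apparent × cos φ.
True area of island: 360000 × cos(78.4°) = 360000 × 0.2011 = 72390 km².
True area of survey plot: 292000 × cos(51.1°) = 292000 × 0.6280 = 183400 km².
Ratio = 72390 / 183400 ≈ 0.395.

0.395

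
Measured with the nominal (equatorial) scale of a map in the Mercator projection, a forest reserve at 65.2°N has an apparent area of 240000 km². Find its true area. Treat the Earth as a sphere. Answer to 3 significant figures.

For Mercator, h = k = sec φ (a conformal cylindrical projection has a single point scale, 1/cos φ).
Areal scale = k² = sec²φ = 1/cos²(65.2°) = 1/0.4195² = 5.684.
True area = apparent / (areal scale) = 240000 / 5.684 ≈ 42200 km².

42200 km²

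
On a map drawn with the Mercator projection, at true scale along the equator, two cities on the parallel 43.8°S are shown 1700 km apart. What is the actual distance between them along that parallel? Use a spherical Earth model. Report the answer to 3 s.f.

The Mercator projection is conformal; its linear scale factor is the same in every direction and equals sec φ = 1/cos φ.
Along the parallel at 43.8°, map distances are exaggerated by k = sec 43.8° = 1.386.
True distance = 1700 / 1.386 = 1700 × cos 43.8° ≈ 1230 km.

1230 km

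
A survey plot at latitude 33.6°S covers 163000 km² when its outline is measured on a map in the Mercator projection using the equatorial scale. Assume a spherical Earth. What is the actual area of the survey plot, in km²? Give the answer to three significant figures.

For Mercator, h = k = sec φ (a conformal cylindrical projection has a single point scale, 1/cos φ).
Areal scale = k² = sec²φ = 1/cos²(33.6°) = 1/0.8329² = 1.441.
True area = apparent / (areal scale) = 163000 / 1.441 ≈ 113000 km².

113000 km²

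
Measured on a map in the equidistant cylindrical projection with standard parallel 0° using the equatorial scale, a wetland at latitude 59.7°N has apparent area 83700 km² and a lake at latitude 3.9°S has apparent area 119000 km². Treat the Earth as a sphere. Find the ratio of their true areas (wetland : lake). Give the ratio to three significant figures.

On the plate carrée, areal scale = h·k = 1 × sec φ, so true area = apparent × cos φ.
True area of wetland: 83700 × cos(59.7°) = 83700 × 0.5045 = 42230 km².
True area of lake: 119000 × cos(3.9°) = 119000 × 0.9977 = 118700 km².
Ratio = 42230 / 118700 ≈ 0.356.

0.356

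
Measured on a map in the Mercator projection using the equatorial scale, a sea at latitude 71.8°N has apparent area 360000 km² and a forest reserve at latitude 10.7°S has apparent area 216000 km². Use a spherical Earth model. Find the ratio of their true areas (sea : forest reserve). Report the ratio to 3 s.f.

0.168

On Mercator the areal scale is sec²φ, so true area = apparent × cos²φ.
True area of sea: 360000 × cos²(71.8°) = 360000 × 0.09755 = 35120 km².
True area of forest reserve: 216000 × cos²(10.7°) = 216000 × 0.9655 = 208600 km².
Ratio = 35120 / 208600 ≈ 0.168.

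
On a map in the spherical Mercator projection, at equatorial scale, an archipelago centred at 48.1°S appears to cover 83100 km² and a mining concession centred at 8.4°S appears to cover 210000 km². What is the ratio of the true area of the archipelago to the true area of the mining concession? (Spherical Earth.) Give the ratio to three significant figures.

0.180

Mercator's areal exaggeration is sec²φ; hence true area = (apparent area) · cos²φ.
True area of archipelago: 83100 × cos²(48.1°) = 83100 × 0.4460 = 37060 km².
True area of mining concession: 210000 × cos²(8.4°) = 210000 × 0.9787 = 205500 km².
Ratio = 37060 / 205500 ≈ 0.180.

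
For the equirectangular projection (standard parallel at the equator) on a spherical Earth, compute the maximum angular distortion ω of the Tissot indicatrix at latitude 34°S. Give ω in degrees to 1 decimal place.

10.7°

In the plate carrée (x = Rλ, y = Rφ), meridians are true-scale (h = 1) and parallels are stretched by k = sec φ.
At 34°: h = 1.000, k = 1.206; principal scales a = 1.206, b = 1.000.
sin(ω/2) = (a − b)/(a + b) = 0.2062/2.206 = 0.09347, so ω = 2 arcsin(0.09347) ≈ 10.7°.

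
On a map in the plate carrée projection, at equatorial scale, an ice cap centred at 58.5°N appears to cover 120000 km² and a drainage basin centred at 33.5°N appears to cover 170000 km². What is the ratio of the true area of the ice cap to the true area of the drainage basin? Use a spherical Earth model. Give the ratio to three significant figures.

0.442

On the plate carrée, areal scale = h·k = 1 × sec φ, so true area = apparent × cos φ.
True area of ice cap: 120000 × cos(58.5°) = 120000 × 0.5225 = 62700 km².
True area of drainage basin: 170000 × cos(33.5°) = 170000 × 0.8339 = 141800 km².
Ratio = 62700 / 141800 ≈ 0.442.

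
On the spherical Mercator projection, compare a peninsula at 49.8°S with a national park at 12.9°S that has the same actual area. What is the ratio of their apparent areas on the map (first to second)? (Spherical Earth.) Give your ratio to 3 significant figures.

2.28

Mercator areal scale is sec²φ.
At 49.8°: sec²(49.8°) = 1/0.6455² = 2.400.
At 12.9°: sec²(12.9°) = 1/0.9748² = 1.052.
Ratio = 2.400/1.052 = cos²(12.9°)/cos²(49.8°) ≈ 2.28.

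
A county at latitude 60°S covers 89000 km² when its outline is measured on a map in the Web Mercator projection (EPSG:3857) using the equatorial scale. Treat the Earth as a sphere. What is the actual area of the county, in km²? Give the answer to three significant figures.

The Mercator projection is conformal; its linear scale factor is the same in every direction and equals sec φ = 1/cos φ.
Areal scale = k² = sec²φ = 1/cos²(60°) = 1/0.5000² = 4.000.
True area = apparent / (areal scale) = 89000 / 4.000 ≈ 22300 km².

22300 km²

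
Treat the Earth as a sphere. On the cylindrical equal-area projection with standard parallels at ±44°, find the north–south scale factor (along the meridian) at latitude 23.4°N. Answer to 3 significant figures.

A cylindrical equal-area projection with standard parallel φ₀ has meridian scale h = cos φ / cos φ₀ and parallel scale k = cos φ₀ / cos φ (so areas are preserved, h·k = 1).
h = cos 23.4° / cos 44° = 0.9178/0.7193 = 1.276.

1.28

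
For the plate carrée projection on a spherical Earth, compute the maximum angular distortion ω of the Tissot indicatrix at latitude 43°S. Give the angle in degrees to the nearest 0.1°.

17.9°

For the equirectangular projection with φ₀ = 0 (plate carrée), h = 1 along meridians and k = sec φ along parallels.
At 43°: h = 1.000, k = 1.367; principal scales a = 1.367, b = 1.000.
sin(ω/2) = (a − b)/(a + b) = 0.3673/2.367 = 0.1552, so ω = 2 arcsin(0.1552) ≈ 17.9°.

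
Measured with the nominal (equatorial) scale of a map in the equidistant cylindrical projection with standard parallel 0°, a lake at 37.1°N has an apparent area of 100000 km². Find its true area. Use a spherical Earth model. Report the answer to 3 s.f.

In the plate carrée (x = Rλ, y = Rφ), meridians are true-scale (h = 1) and parallels are stretched by k = sec φ.
Areal scale = h·k = 1 × sec φ; at 37.1°, h = 1.000, k = 1.254, so h·k = 1.254.
True area = apparent / (areal scale) = 100000 / 1.254 ≈ 79800 km².

79800 km²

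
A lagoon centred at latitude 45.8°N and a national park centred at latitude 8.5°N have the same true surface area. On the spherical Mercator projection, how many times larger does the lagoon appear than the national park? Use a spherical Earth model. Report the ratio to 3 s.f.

2.01

On Mercator, area is exaggerated by sec²φ = 1/cos²φ.
At 45.8°: sec²(45.8°) = 1/0.6972² = 2.057.
At 8.5°: sec²(8.5°) = 1/0.9890² = 1.022.
Ratio = 2.057/1.022 = cos²(8.5°)/cos²(45.8°) ≈ 2.01.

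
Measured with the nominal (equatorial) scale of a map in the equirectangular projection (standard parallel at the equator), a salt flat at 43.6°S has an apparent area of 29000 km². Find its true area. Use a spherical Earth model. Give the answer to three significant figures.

21000 km²

In the plate carrée (x = Rλ, y = Rφ), meridians are true-scale (h = 1) and parallels are stretched by k = sec φ.
Areal scale = h·k = 1 × sec φ; at 43.6°, h = 1.000, k = 1.381, so h·k = 1.381.
True area = apparent / (areal scale) = 29000 / 1.381 ≈ 21000 km².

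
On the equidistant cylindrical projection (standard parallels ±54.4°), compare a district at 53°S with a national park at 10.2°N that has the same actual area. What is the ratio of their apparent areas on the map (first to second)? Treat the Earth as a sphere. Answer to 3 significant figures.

With standard parallel φ₀ = 54.4°, the equirectangular projection gives x = Rλ cos φ₀, y = Rφ, so h = 1 and k = cos 54.4° / cos φ.
Areal scale at 53°: h·k = 1.000 × 0.9673 = 0.9673.
Areal scale at 10.2°: h·k = 1.000 × 0.5915 = 0.5915.
Ratio = 0.9673/0.5915 ≈ 1.64.

1.64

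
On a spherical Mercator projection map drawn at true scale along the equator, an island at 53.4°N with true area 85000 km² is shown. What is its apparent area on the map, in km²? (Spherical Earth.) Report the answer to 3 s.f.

239000 km²

Mercator is conformal, so the point scale is isotropic: h = k = sec φ = 1/cos φ.
Areal scale = k² = sec²φ = 1/cos²(53.4°) = 1/0.5962² = 2.813.
Apparent area = 85000 × 2.813 ≈ 239000 km².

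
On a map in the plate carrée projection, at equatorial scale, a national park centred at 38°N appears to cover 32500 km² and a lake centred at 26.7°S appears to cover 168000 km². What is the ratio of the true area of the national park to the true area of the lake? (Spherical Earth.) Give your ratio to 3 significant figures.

0.171

On the plate carrée, areal scale = h·k = 1 × sec φ, so true area = apparent × cos φ.
True area of national park: 32500 × cos(38°) = 32500 × 0.7880 = 25610 km².
True area of lake: 168000 × cos(26.7°) = 168000 × 0.8934 = 150100 km².
Ratio = 25610 / 150100 ≈ 0.171.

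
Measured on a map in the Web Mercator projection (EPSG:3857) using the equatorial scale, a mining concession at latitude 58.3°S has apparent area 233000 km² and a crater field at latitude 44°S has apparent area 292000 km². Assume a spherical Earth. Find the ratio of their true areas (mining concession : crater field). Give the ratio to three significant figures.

Mercator's areal exaggeration is sec²φ; hence true area = (apparent area) · cos²φ.
True area of mining concession: 233000 × cos²(58.3°) = 233000 × 0.2761 = 64340 km².
True area of crater field: 292000 × cos²(44°) = 292000 × 0.5174 = 151100 km².
Ratio = 64340 / 151100 ≈ 0.426.

0.426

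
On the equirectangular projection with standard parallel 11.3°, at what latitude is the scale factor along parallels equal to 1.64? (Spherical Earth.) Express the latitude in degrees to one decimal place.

53.3°

With standard parallel φ₀ = 11.3°, the equirectangular projection gives x = Rλ cos φ₀, y = Rφ, so h = 1 and k = cos 11.3° / cos φ.
k = cos φ₀ / cos φ = 1.64  ⇒  cos φ = cos 11.3° / 1.64 = 0.5979.
φ = arccos(0.5979) ≈ 53.3°.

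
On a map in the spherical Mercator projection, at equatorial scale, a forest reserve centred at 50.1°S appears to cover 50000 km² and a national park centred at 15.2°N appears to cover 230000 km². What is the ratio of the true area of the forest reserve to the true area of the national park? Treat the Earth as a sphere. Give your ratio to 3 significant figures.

Mercator's areal exaggeration is sec²φ; hence true area = (apparent area) · cos²φ.
True area of forest reserve: 50000 × cos²(50.1°) = 50000 × 0.4115 = 20570 km².
True area of national park: 230000 × cos²(15.2°) = 230000 × 0.9313 = 214200 km².
Ratio = 20570 / 214200 ≈ 0.0961.

0.0961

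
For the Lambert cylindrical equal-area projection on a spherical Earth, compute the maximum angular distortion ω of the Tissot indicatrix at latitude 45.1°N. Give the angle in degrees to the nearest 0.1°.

The Lambert cylindrical equal-area projection is the cylindrical equal-area projection with its standard parallel at the equator (φ₀ = 0). For cylindrical equal-area with standard parallel φ₀, h = cos φ / cos φ₀ and k = cos φ₀ / cos φ, so h·k = 1.
At 45.1°: h = 0.7059, k = 1.417; principal scales a = 1.417, b = 0.7059.
sin(ω/2) = (a − b)/(a + b) = 0.7108/2.123 = 0.3349, so ω = 2 arcsin(0.3349) ≈ 39.1°.

39.1°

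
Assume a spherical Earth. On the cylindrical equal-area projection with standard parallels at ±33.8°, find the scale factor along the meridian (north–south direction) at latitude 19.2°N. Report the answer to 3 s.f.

For cylindrical equal-area with standard parallel φ₀, h = cos φ / cos φ₀ and k = cos φ₀ / cos φ, so h·k = 1.
h = cos 19.2° / cos 33.8° = 0.9444/0.8310 = 1.136.

1.14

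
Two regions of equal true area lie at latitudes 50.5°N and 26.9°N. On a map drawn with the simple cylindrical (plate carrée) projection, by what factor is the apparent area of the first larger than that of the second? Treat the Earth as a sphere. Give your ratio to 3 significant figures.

1.40

For the equirectangular projection with φ₀ = 0 (plate carrée), h = 1 along meridians and k = sec φ along parallels.
Areal scale at 50.5°: h·k = 1.000 × 1.572 = 1.572.
Areal scale at 26.9°: h·k = 1.000 × 1.121 = 1.121.
Ratio = 1.572/1.121 ≈ 1.40.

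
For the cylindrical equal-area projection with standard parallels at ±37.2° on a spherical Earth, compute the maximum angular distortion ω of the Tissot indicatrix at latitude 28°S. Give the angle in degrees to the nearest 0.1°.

Cylindrical equal-area (φ₀ = 37.2°): h = cos φ / cos 37.2° along meridians, k = cos 37.2° / cos φ along parallels; h·k = 1.
At 28°: h = 1.108, k = 0.9021; principal scales a = 1.108, b = 0.9021.
sin(ω/2) = (a − b)/(a + b) = 0.2064/2.011 = 0.1026, so ω = 2 arcsin(0.1026) ≈ 11.8°.

11.8°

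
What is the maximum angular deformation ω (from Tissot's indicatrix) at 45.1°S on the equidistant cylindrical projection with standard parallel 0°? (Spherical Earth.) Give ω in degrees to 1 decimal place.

19.9°

For the equirectangular projection with φ₀ = 0 (plate carrée), h = 1 along meridians and k = sec φ along parallels.
At 45.1°: h = 1.000, k = 1.417; principal scales a = 1.417, b = 1.000.
sin(ω/2) = (a − b)/(a + b) = 0.4167/2.417 = 0.1724, so ω = 2 arcsin(0.1724) ≈ 19.9°.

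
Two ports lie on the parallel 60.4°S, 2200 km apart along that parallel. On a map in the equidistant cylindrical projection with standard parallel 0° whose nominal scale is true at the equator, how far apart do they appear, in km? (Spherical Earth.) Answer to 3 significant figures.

Plate carrée maps x = Rλ, y = Rφ. The meridian scale is h = 1 and the parallel scale is k = 1/cos φ = sec φ.
Along the parallel, k = sec 60.4° = 1/0.4939 = 2.025.
Map distance = 2200 × 2.025 ≈ 4450 km.

4450 km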